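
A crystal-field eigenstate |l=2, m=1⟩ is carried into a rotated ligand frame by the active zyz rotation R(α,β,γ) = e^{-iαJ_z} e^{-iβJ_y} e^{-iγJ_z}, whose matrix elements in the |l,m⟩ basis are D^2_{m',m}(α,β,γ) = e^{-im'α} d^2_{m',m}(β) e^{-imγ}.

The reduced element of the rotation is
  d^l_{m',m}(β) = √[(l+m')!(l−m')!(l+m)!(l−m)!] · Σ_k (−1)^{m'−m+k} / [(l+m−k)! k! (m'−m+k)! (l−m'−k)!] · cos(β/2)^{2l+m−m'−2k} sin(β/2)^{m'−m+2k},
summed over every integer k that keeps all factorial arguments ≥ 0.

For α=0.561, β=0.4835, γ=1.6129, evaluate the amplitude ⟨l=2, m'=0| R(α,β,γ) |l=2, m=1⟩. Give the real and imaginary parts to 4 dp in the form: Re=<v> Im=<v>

Re=-0.0212 Im=-0.5036

D^2_{0,1}(0.5610,0.4835,1.6129) = e^{-i·0·0.5610}·d^2_{0,1}(0.4835)·e^{-i·1·1.6129}. Compute d first:
c=cos(0.483500/2)=0.970921, s=sin(0.483500/2)=0.239402; N=√[2·2·6·1]=4.898979
The bounds max(0,m−m')=1 and min(l+m,l−m')=2 give 2 terms
  k=1: (−1)^0·4.8990/(2)·0.9709^3·0.2394^1 = +0.536728
  k=2: (−1)^1·4.8990/(2)·0.9709^1·0.2394^3 = -0.032632
d^2_{0,1}(0.4835) = +0.536728 -0.032632 = +0.504096
D = (+1.000000+0.000000i)·(+0.504096)·(-0.042091-0.999114i) = -0.021218-0.503650i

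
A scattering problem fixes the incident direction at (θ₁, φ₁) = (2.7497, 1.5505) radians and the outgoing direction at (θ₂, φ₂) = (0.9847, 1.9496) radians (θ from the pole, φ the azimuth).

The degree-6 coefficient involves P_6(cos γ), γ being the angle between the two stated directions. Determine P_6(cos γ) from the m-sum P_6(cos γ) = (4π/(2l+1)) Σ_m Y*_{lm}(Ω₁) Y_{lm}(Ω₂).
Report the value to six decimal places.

Expand P_6 via completeness: Σ_{m} conj(Y_{6,m}) at Ω₁ times Y_{6,m} at Ω₂ —
  [-6]  conj(Y_{6,-6})(Ω₁) = -0.00149 + 0.00018j ; Y_{6,-6}(Ω₂) = 0.10430 + 0.12333j ; Δ = -0.00018 - 0.00016j
  [-5]  conj(Y_{6,-5})(Ω₁) = -0.00127 - 0.01251j ; Y_{6,-5}(Ω₂) = -0.35224 + 0.11799j ; Δ = 0.00192 + 0.00425j
  [-4]  conj(Y_{6,-4})(Ω₁) = 0.06353 - 0.00517j ; Y_{6,-4}(Ω₂) = 0.02258 - 0.40590j ; Δ = -0.00066 - 0.02590j
  [-3]  conj(Y_{6,-3})(Ω₁) = 0.01305 + 0.21411j ; Y_{6,-3}(Ω₂) = 0.06903 + 0.03203j ; Δ = -0.00596 + 0.01520j
  [-2]  conj(Y_{6,-2})(Ω₁) = -0.46049 + 0.01870j ; Y_{6,-2}(Ω₂) = 0.23290 - 0.22030j ; Δ = -0.10313 + 0.10580j
  [-1]  conj(Y_{6,-1})(Ω₁) = -0.01018 - 0.50169j ; Y_{6,-1}(Ω₂) = 0.07648 + 0.19214j ; Δ = 0.09562 - 0.04033j
  [+0]  conj(Y_{6,0})(Ω₁) = -0.07505 + 0.00000j ; Y_{6,0}(Ω₂) = 0.27048 + 0.00000j ; Δ = -0.02030 + 0.00000j
  [+1]  conj(Y_{6,1})(Ω₁) = 0.01018 - 0.50169j ; Y_{6,1}(Ω₂) = -0.07648 + 0.19214j ; Δ = 0.09562 + 0.04033j
  [+2]  conj(Y_{6,2})(Ω₁) = -0.46049 - 0.01870j ; Y_{6,2}(Ω₂) = 0.23290 + 0.22030j ; Δ = -0.10313 - 0.10580j
  [+3]  conj(Y_{6,3})(Ω₁) = -0.01305 + 0.21411j ; Y_{6,3}(Ω₂) = -0.06903 + 0.03203j ; Δ = -0.00596 - 0.01520j
  [+4]  conj(Y_{6,4})(Ω₁) = 0.06353 + 0.00517j ; Y_{6,4}(Ω₂) = 0.02258 + 0.40590j ; Δ = -0.00066 + 0.02590j
  [+5]  conj(Y_{6,5})(Ω₁) = 0.00127 - 0.01251j ; Y_{6,5}(Ω₂) = 0.35224 + 0.11799j ; Δ = 0.00192 - 0.00425j
  [+6]  conj(Y_{6,6})(Ω₁) = -0.00149 - 0.00018j ; Y_{6,6}(Ω₂) = 0.10430 - 0.12333j ; Δ = -0.00018 + 0.00016j
Accumulated sum -0.04506 + 0.00000j; after 4π/(2l+1) scaling, -0.04356 + 0.00000j ⇒ P_6 = -0.043556

-0.043556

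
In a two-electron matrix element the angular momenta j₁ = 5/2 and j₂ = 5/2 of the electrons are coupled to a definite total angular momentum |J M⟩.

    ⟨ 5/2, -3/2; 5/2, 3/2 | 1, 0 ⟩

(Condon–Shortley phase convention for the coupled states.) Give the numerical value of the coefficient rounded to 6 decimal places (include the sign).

−√(9/70) = -0.358569

√[3·4!1!1!/7! · 1!4!4!1!1!1!] = √(288/35)
  +(−1)^3/∏(3,1,1,1,0,0)! = -1/6  (running -1/6)
  +(−1)^4/∏(4,0,0,0,1,1)! = 1/24  (running -1/8)
⟨..|..⟩ = √(288/35)·(-1/8) = -0.358569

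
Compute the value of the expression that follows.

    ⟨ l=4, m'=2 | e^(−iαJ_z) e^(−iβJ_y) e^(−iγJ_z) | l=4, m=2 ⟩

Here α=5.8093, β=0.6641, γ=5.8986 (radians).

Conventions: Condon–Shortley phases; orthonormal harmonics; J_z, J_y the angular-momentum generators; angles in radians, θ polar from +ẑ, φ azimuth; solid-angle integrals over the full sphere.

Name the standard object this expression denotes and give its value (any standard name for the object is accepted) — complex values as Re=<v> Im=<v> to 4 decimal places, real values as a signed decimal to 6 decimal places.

This is a Wigner D-matrix element — the rotation-matrix element ⟨l m'| R(α,β,γ) |l m⟩ in the angular-momentum basis.
First d^4_{2,2}(β=0.6641), then the phase factors e^{-i(2)α} and e^{-i(2)γ}:
c=cos(0.664100/2)=0.945376, s=sin(0.664100/2)=0.325982; N=√[720·2·720·2]=1440.000000
Admissible k: 0..2 (factorial args all ≥0)
  k=0: (−1)^0·1440.0000/(1440)·0.9454^8·0.3260^0 = +0.638024
  k=1: (−1)^1·1440.0000/(120)·0.9454^6·0.3260^2 = -0.910323
  k=2: (−1)^2·1440.0000/(96)·0.9454^4·0.3260^4 = +0.135295
d^4_{2,2}(0.6641) = +0.638024 -0.910323 +0.135295 = -0.137004
Attach z-rotation phases: D = e^{-i(2)(5.8093)}·(-0.137004)·e^{-i(2)(5.8986)} = +0.019951-0.135543i

Wigner D-matrix element, Re=0.0200 Im=-0.1355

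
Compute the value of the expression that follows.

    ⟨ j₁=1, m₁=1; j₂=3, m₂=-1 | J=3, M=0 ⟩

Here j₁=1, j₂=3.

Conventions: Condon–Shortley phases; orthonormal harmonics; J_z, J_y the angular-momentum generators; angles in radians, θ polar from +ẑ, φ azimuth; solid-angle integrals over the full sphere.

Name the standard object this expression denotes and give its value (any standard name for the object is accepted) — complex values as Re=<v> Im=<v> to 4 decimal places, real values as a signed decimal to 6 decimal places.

Clebsch–Gordan coefficient, +√(1/2) ≈ +0.707107

This is a Clebsch–Gordan (vector-coupling) coefficient.
√[7·1!1!5!/8! · 2!0!2!4!3!3!] = √(72)
  +(−1)^0/∏(0,1,0,2,1,3)! = 1/12  (running 1/12)
⟨..|..⟩ = √(72)·(1/12) = +0.707107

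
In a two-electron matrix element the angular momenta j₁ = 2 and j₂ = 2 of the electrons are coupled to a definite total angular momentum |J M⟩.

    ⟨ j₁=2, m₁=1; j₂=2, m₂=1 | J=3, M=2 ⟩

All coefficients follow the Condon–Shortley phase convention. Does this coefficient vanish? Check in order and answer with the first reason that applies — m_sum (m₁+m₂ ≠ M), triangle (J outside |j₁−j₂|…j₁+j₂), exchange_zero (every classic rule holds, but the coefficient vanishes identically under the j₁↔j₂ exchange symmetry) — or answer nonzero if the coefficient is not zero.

exchange_zero

m-sum: m₁+m₂ = 1+1 = 2, M = 2  ✓
triangle: |j₁−j₂| = 0 ≤ J = 3 ≤ j₁+j₂ = 4  ✓
exchange: j₁=j₂ and m₁=m₂, and (−1)^(j₁+j₂−J) = (−1)^1 = −1 forces ⟨j₁m₁;j₂m₂|JM⟩ = −⟨j₂m₂;j₁m₁|JM⟩ = −⟨j₁m₁;j₂m₂|JM⟩ ⇒ the coefficient vanishes identically
Racah sum check: Σ_k collapses to 0 ⇒ CG = 0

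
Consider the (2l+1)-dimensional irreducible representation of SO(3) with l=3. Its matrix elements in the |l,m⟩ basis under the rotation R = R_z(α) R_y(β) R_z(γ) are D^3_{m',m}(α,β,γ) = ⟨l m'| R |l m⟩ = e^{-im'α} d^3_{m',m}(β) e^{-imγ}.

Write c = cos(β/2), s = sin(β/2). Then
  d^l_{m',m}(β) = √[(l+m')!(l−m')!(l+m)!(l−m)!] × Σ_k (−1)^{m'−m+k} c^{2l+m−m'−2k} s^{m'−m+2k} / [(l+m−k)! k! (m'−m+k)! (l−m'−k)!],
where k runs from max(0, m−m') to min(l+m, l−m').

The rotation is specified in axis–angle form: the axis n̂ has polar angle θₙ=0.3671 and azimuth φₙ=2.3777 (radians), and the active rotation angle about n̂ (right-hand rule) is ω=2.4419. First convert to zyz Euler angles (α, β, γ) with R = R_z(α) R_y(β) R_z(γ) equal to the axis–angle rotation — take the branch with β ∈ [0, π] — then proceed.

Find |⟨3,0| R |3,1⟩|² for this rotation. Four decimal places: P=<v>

Axis–angle → zyz. n̂ = (sinθₙcosφₙ, sinθₙsinφₙ, cosθₙ) = (-0.259187, +0.248272, +0.933372), ω = 2.4419.
R = I cosω + sinω [n̂]ₓ + (1−cosω) n̂n̂ᵀ gives
  R = [-0.646469, -0.714653, -0.267111; +0.487497, -0.656245, +0.575924; -0.586877, +0.242101, +0.772634]
β = atan2(√(R₁₃²+R₂₃²), R₃₃) = 0.687817; α = atan2(R₂₃, R₁₃) mod 2π = 2.005064; γ = atan2(R₃₂, −R₃₁) mod 2π = 0.391256
D^3_{0,1}(2.0051,0.6878,0.3913) = e^{-i·0·2.0051}·d^3_{0,1}(0.6878)·e^{-i·1·0.3913}. Compute d first:
c=cos(0.687817/2)=0.941444, s=sin(0.687817/2)=0.337169; N=√[6·6·24·2]=41.569219
Admissible k: 1..3 (factorial args all ≥0)
  k=1: (−1)^0·41.5692/(12)·0.9414^5·0.3372^1 = +0.863796
  k=2: (−1)^1·41.5692/(4)·0.9414^3·0.3372^3 = -0.332384
  k=3: (−1)^2·41.5692/(12)·0.9414^1·0.3372^5 = +0.014211
d^3_{0,1}(0.6878) = +0.863796 -0.332384 +0.014211 = +0.545623
|D^3_{0,1}|² = |d^3_{0,1}(β)|² = (+0.545623)² = 0.297705 (the z-rotation phases have unit modulus)

P=0.2977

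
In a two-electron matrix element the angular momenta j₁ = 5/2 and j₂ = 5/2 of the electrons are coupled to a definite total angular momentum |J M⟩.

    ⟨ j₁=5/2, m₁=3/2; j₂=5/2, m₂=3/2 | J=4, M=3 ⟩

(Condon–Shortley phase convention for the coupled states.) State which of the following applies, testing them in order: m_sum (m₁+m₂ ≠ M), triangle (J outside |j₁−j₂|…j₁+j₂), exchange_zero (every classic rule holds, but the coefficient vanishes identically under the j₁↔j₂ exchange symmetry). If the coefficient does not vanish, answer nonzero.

m-sum: m₁+m₂ = 3/2+3/2 = 3, M = 3  ✓
triangle: |j₁−j₂| = 0 ≤ J = 4 ≤ j₁+j₂ = 5  ✓
exchange: j₁=j₂ and m₁=m₂, and (−1)^(j₁+j₂−J) = (−1)^1 = −1 forces ⟨j₁m₁;j₂m₂|JM⟩ = −⟨j₂m₂;j₁m₁|JM⟩ = −⟨j₁m₁;j₂m₂|JM⟩ ⇒ the coefficient vanishes identically
Racah sum check: Σ_k collapses to 0 ⇒ CG = 0

exchange_zero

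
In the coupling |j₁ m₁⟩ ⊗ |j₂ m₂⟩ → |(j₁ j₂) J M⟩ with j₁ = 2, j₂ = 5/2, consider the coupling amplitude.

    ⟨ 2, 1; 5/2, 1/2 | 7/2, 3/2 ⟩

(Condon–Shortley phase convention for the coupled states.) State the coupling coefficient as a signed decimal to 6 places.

j₁+j₂−J=1  J+j₁−j₂=3  J−j₁+j₂=4  j₁+j₂+J+1=9
(j₁±m₁, j₂±m₂, J±M) = (3,1,3,2,5,2)
P² = 384/7
sum k=0..1:
  [0] +1/12 = 1/12
  [1] −1/24 = -1/24
S = 1/24
C² = P²·S² = 2/21 ; C = +0.308607

+√(2/21) = +0.308607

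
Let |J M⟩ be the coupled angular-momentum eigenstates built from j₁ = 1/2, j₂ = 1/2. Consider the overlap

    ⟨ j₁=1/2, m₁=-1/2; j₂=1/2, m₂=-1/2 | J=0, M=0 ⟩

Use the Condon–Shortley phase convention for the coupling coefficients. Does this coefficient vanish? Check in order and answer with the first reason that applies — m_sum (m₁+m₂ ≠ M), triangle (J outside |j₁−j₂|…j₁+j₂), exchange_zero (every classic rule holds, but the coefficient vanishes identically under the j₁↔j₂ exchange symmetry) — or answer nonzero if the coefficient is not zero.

m-sum: m₁+m₂ = -1/2+(-1/2) = -1, M = 0  ✗ ⇒ coefficient is 0

m_sum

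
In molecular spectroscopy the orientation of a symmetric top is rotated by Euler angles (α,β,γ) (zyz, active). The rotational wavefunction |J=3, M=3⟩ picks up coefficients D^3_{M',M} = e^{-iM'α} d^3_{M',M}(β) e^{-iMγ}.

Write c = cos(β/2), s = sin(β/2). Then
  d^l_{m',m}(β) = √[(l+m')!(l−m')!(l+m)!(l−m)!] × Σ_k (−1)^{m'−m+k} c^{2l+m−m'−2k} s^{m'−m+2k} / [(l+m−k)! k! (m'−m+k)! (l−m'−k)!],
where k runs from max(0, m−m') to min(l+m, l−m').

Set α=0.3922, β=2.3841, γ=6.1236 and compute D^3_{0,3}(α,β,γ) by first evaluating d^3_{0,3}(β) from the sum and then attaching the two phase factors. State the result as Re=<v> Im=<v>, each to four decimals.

Re=0.1609 Im=0.0835

D^3_{0,3}(0.3922,2.3841,6.1236) = e^{-i·0·0.3922}·d^3_{0,3}(2.3841)·e^{-i·3·6.1236}. Compute d first:
c=cos(2.384100/2)=0.369756, s=sin(2.384100/2)=0.929129; N=√[6·6·720·1]=160.996894
k: max(0,(3)−(0))=3 … min(3+(3),3−(0))=3
  k=3: (−1)^0·160.9969/(36)·0.3698^3·0.9291^3 = +0.181338
d^3_{0,3}(2.3841) = +0.181338
D = (+1.000000+0.000000i)·(+0.181338)·(+0.887569+0.460675i) = +0.160950+0.083538i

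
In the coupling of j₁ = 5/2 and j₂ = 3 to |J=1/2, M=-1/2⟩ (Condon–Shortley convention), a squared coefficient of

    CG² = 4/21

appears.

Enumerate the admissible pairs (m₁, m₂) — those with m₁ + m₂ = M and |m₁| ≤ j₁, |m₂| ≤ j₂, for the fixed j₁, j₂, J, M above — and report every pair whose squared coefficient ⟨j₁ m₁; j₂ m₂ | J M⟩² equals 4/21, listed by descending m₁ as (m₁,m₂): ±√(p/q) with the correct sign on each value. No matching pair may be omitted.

Admissible pairs with m₁+m₂ = M = -1/2: (-5/2,2), (-3/2,1), (-1/2,0), (1/2,-1), (3/2,-2), (5/2,-3)
  (m₁,m₂)=(5/2,-3): CG² = 2/7, CG = +√(2/7)
  (m₁,m₂)=(3/2,-2): CG² = 5/21, CG = −√(5/21)
  (m₁,m₂)=(1/2,-1): CG² = 4/21, CG = +√(4/21)   ← matches the target
  (m₁,m₂)=(-1/2,0): CG² = 1/7, CG = −√(1/7)
  (m₁,m₂)=(-3/2,1): CG² = 2/21, CG = +√(2/21)
  (m₁,m₂)=(-5/2,2): CG² = 1/21, CG = −√(1/21)
Pairs with CG² = 4/21: (1/2,-1): +√(4/21)

(1/2,-1): +√(4/21)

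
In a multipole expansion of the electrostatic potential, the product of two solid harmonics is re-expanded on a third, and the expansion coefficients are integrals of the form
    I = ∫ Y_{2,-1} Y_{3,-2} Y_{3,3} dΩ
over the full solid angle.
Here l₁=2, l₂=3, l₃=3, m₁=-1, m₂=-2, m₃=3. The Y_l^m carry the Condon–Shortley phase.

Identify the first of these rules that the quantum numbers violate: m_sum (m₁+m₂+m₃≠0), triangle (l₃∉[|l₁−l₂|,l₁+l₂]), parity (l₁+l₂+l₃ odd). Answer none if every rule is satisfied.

Σmᵢ = 0  ✓
l₃∈[|l₁−l₂|,l₁+l₂]=[1,5], have l₃=3  ✓
Σlᵢ = 8 ⇒ even  ✓

none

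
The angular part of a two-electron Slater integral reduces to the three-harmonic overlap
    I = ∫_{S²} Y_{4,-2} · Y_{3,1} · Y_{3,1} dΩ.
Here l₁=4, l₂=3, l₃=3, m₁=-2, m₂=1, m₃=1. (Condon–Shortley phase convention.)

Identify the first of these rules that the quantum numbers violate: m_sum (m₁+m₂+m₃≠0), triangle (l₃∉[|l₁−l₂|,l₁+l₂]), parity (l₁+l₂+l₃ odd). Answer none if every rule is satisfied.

none

Σmᵢ = 0  ✓
l₃∈[|l₁−l₂|,l₁+l₂]=[1,7], have l₃=3  ✓
Σlᵢ = 10 ⇒ even  ✓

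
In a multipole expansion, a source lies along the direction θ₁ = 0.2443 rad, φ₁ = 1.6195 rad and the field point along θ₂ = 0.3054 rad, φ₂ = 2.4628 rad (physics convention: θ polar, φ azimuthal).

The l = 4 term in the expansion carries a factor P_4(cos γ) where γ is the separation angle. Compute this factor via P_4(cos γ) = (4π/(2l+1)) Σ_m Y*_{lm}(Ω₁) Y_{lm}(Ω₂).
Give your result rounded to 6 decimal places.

0.752874

Addition theorem: P_4(cos γ) = (4π/9) Σ_m Y*_{lm}(Ω₁) Y_{lm}(Ω₂), m = −4…4:
  m=-4: Y*=0.00149 + 0.00029j  Y=-0.00329 + 0.00150j  product -0.00001 + 0.00000j
  m=-3: Y*=0.00250 - 0.01700j  Y=0.01457 - 0.02900j  product -0.00046 - 0.00032j
  m=-2: Y*=-0.10889 - 0.01064j  Y=0.03435 + 0.15864j  product -0.00205 - 0.01764j
  m=-1: Y*=-0.01941 + 0.39818j  Y=-0.35554 - 0.28680j  product 0.12110 - 0.13600j
  m=+0: Y*=0.61140 + 0.00000j  Y=0.49400 + 0.00000j  product 0.30203 + 0.00000j
  m=+1: Y*=0.01941 + 0.39818j  Y=0.35554 - 0.28680j  product 0.12110 + 0.13600j
  m=+2: Y*=-0.10889 + 0.01064j  Y=0.03435 - 0.15864j  product -0.00205 + 0.01764j
  m=+3: Y*=-0.00250 - 0.01700j  Y=-0.01457 - 0.02900j  product -0.00046 + 0.00032j
  m=+4: Y*=0.00149 - 0.00029j  Y=-0.00329 - 0.00150j  product -0.00001 - 0.00000j
Total Σ_m = 0.53921 - 0.00000j. Multiply by 1.396263: 0.75287 - 0.00000j. P_4(cos γ) = 0.752874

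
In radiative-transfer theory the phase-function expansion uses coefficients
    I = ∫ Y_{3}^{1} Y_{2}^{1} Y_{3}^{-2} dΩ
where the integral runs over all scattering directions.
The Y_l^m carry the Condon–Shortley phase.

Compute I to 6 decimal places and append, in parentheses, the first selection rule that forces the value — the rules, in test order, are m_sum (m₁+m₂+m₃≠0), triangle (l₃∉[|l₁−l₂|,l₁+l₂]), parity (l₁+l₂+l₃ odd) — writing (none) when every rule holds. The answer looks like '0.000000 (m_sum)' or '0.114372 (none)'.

0.162868 (none)

Rules hold: Σm=0, L=8 even, 1≤3≤5.
N = 7·5·7 = 245
Δ = 2!·4!·2!/9! = 1/3780
Racah Σ t=0..2: t=0:+1/24 t=1:−1/4 t=2:+1/24 = -1/6
⇒ 3j(3 2 3; 0 0 0)² = 4/105, sgn +1
Racah Σ t=1..2: t=1:−1/12 t=2:+1/48 = -1/16
⇒ 3j(3 2 3; 1 1 -2)² = 1/28, sgn +1
4πI² = N·(3j₀)²·(3jₘ)² = 1/3
I = +1·√(0.333333/4π) = 0.16286750
No selection rule forces the value: the integral is nonzero (none).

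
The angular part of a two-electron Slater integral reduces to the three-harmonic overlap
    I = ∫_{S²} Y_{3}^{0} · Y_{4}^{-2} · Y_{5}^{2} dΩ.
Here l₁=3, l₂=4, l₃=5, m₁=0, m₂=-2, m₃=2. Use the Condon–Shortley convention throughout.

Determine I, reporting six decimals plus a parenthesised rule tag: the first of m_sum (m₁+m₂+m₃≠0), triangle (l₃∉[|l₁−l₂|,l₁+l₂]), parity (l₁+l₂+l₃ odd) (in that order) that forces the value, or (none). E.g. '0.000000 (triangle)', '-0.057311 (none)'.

Checks pass: Σm=0; 12 even; l₃=5∈[1,7].
(2·3+1)(2·4+1)(2·5+1) = 693
Δ: 2! 4! 6! / 13! → 1/180180
sum: t=0:+1/576 t=1:−1/144 t=2:+1/576 = -1/288
3j²(3 4 5; 0 0 0) = Δ·Π!·Σ² = 20/1001  (sign +1)
sum: t=0:+1/576 t=1:−1/480 t=2:+1/8640 = -1/4320
3j²(3 4 5; 0 -2 2) = Δ·Π!·Σ² = 1/2145  (sign +1)
combine: 4πI² = 693·20/1001·1/2145 = 12/1859
take √, sign +1: I = 0.02266449
No selection rule forces the value: the integral is nonzero (none).

0.022664 (none)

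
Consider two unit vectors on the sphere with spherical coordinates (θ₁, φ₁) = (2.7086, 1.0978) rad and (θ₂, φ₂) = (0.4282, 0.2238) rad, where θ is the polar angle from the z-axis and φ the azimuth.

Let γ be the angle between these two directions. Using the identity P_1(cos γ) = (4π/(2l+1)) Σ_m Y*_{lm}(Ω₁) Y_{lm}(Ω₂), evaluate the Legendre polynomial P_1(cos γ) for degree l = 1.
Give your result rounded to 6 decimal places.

Expand P_1 via completeness: Σ_{m} conj(Y_{1,m}) at Ω₁ times Y_{1,m} at Ω₂ —
  [-1]  conj(Y_{1,-1})(Ω₁) = 0.06604 + 0.12905j ; Y_{1,-1}(Ω₂) = 0.13988 - 0.03184j ; Δ = 0.01335 + 0.01595j
  [+0]  conj(Y_{1,0})(Ω₁) = -0.44351 + 0.00000j ; Y_{1,0}(Ω₂) = 0.44449 + 0.00000j ; Δ = -0.19714 + 0.00000j
  [+1]  conj(Y_{1,1})(Ω₁) = -0.06604 + 0.12905j ; Y_{1,1}(Ω₂) = -0.13988 - 0.03184j ; Δ = 0.01335 - 0.01595j
Total Σ_m = -0.17044 + 0.00000j. Multiply by 4.188790: -0.71395 + 0.00000j. P_1(cos γ) = -0.713948

-0.713948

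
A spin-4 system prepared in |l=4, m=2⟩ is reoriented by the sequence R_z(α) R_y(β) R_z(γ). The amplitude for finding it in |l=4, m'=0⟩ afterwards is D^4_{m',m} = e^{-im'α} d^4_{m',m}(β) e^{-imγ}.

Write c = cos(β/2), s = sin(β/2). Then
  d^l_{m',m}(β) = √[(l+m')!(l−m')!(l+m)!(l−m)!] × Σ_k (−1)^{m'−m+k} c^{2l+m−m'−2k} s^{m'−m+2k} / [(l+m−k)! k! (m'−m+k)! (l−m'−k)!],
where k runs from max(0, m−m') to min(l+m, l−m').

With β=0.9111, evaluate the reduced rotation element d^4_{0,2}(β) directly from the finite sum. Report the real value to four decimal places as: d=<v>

d^4_{0,2}(β=0.9111) via the finite sum:
Half-angle: c=0.898019, s=0.439956. N=√(24·24·720·2)=910.735966
k: max(0,(2)−(0))=2 … min(4+(2),4−(0))=4
  k=2: (−1)^0·910.7360/(96)·0.8980^6·0.4400^2 = +0.963061
  k=3: (−1)^1·910.7360/(36)·0.8980^4·0.4400^4 = -0.616411
  k=4: (−1)^2·910.7360/(96)·0.8980^2·0.4400^6 = +0.055482
d^4_{0,2}(0.9111) = +0.963061 -0.616411 +0.055482 = +0.402132

d=0.4021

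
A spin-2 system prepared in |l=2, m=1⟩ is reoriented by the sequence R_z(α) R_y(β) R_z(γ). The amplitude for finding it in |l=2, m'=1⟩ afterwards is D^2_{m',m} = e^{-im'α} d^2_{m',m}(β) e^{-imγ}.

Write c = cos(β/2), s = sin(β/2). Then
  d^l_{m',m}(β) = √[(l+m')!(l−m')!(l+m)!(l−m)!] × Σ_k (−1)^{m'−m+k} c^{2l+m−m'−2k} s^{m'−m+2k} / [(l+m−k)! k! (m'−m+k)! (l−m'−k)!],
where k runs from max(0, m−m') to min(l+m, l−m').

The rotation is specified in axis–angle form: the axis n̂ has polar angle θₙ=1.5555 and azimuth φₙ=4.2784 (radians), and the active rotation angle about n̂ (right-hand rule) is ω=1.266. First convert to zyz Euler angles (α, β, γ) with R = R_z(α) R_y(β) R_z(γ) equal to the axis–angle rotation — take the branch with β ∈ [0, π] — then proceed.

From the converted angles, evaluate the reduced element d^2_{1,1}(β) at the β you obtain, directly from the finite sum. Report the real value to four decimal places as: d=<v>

Axis–angle → zyz. n̂ = (sinθₙcosφₙ, sinθₙsinφₙ, cosθₙ) = (-0.420444, -0.907189, +0.015296), ω = 1.2660.
R = I cosω + sinω [n̂]ₓ + (1−cosω) n̂n̂ᵀ gives
  R = [+0.423823, +0.252367, -0.869876; +0.281549, +0.876112, +0.391353; +0.860874, -0.410777, +0.300263]
β = atan2(√(R₁₃²+R₂₃²), R₃₃) = 1.265828; α = atan2(R₂₃, R₁₃) mod 2π = 2.718826; γ = atan2(R₃₂, −R₃₁) mod 2π = 3.586804
d^2_{1,1}(β=1.2658) via the finite sum:
Half-angle: c=0.806307, s=0.591497. N=√(6·1·6·1)=6.000000
k∈{0,1} keeps every argument non-negative
  k=0: (−1)^0·6.0000/(6)·0.8063^4·0.5915^0 = +0.422671
  k=1: (−1)^1·6.0000/(2)·0.8063^2·0.5915^2 = -0.682382
d^2_{1,1}(1.2658) = +0.422671 -0.682382 = -0.259711

d=-0.2597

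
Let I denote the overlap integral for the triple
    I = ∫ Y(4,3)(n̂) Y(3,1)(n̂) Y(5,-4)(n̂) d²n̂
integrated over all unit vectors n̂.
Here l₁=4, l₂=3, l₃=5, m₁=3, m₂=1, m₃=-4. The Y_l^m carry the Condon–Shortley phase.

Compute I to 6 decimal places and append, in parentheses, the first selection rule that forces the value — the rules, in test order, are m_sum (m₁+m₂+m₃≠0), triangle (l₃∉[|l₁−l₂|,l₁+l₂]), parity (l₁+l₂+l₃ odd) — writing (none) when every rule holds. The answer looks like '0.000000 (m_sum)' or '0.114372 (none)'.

Rules hold: Σm=0, L=12 even, 1≤5≤7.
N = 9·7·11 = 693
Δ = 2!·6!·4!/13! = 1/180180
Racah Σ t=0..2: t=0:+1/576 t=1:−1/144 t=2:+1/576 = -1/288
⇒ 3j(4 3 5; 0 0 0)² = 20/1001, sgn +1
Racah Σ t=0..1: t=0:+1/5760 t=1:−1/4320 = -1/17280
⇒ 3j(4 3 5; 3 1 -4)² = 7/4290, sgn +1
4πI² = N·(3j₀)²·(3jₘ)² = 42/1859
I = +1·√(0.0225928/4π) = 0.04240138
No selection rule forces the value: the integral is nonzero (none).

0.042401 (none)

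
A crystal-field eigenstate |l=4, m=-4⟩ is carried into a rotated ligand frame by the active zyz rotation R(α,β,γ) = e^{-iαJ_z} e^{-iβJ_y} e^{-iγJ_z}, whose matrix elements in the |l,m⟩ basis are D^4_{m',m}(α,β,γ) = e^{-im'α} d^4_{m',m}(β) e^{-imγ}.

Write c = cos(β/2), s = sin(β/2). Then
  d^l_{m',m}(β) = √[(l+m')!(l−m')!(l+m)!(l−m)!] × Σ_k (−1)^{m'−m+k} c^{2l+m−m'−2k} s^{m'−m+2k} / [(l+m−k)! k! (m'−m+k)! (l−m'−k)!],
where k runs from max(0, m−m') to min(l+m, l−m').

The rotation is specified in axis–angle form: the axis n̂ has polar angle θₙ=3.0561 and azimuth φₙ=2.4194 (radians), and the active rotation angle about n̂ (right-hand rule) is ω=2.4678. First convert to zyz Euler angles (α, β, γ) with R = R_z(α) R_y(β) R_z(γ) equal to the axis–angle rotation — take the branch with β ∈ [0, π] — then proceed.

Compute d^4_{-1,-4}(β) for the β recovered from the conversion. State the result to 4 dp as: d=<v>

d=-0.0039

Axis–angle → zyz. n̂ = (sinθₙcosφₙ, sinθₙsinφₙ, cosθₙ) = (-0.064072, +0.056445, -0.996348), ω = 2.4678.
R = I cosω + sinω [n̂]ₓ + (1−cosω) n̂n̂ᵀ gives
  R = [-0.774148, +0.615233, +0.148944; -0.628118, -0.775785, -0.060208; +0.078506, -0.140164, +0.987011]
β = atan2(√(R₁₃²+R₂₃²), R₃₃) = 0.161352; α = atan2(R₂₃, R₁₃) mod 2π = 5.899032; γ = atan2(R₃₂, −R₃₁) mod 2π = 4.201825
d^4_{-1,-4}(β=0.1614) via the finite sum:
Half-angle: c=0.996747, s=0.080588. N=√(6·120·1·40320)=5387.986637
Admissible k: 0..0 (factorial args all ≥0)
  k=0: (−1)^3·5387.9866/(720)·0.9967^5·0.0806^3 = -0.003853
d^4_{-1,-4}(0.1614) = -0.003853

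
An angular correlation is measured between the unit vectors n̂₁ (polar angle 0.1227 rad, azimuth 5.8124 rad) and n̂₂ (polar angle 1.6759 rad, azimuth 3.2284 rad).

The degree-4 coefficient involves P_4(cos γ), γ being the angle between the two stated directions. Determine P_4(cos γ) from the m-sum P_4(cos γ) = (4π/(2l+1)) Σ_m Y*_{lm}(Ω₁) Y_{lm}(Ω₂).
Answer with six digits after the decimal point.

0.221787

Summing Y*_{l m}(θ₁,φ₁)·Y_{l m}(θ₂,φ₂) over m ∈ [−4, 4]; prefactor 4π/(2·4+1) = 1.396263:
  term(m=-4) = -0.00003 - 0.00003j   from Y*(Ω₁)=-0.00003 - 0.00009j, Y(Ω₂)=0.40701 - 0.14729j
  term(m=-3) = -0.00003 - 0.00029j   from Y*(Ω₁)=0.00036 - 0.00225j, Y(Ω₂)=0.12480 - 0.03325j
  term(m=-2) = -0.00397 + 0.00810j   from Y*(Ω₁)=0.01739 - 0.02388j, Y(Ω₂)=-0.30076 + 0.05275j
  term(m=-1) = -0.02740 + 0.01709j   from Y*(Ω₁)=0.19949 - 0.10153j, Y(Ω₂)=-0.14373 + 0.01251j
  term(m=+0) = 0.22170 + 0.00000j   from Y*(Ω₁)=0.78373 + 0.00000j, Y(Ω₂)=0.28288 + 0.00000j
  term(m=+1) = -0.02740 - 0.01709j   from Y*(Ω₁)=-0.19949 - 0.10153j, Y(Ω₂)=0.14373 + 0.01251j
  term(m=+2) = -0.00397 - 0.00810j   from Y*(Ω₁)=0.01739 + 0.02388j, Y(Ω₂)=-0.30076 - 0.05275j
  term(m=+3) = -0.00003 + 0.00029j   from Y*(Ω₁)=-0.00036 - 0.00225j, Y(Ω₂)=-0.12480 - 0.03325j
  term(m=+4) = -0.00003 + 0.00003j   from Y*(Ω₁)=-0.00003 + 0.00009j, Y(Ω₂)=0.40701 + 0.14729j
Total Σ_m = 0.15884 + 0.00000j. Multiply by 1.396263: 0.22179 + 0.00000j. P_4(cos γ) = 0.221787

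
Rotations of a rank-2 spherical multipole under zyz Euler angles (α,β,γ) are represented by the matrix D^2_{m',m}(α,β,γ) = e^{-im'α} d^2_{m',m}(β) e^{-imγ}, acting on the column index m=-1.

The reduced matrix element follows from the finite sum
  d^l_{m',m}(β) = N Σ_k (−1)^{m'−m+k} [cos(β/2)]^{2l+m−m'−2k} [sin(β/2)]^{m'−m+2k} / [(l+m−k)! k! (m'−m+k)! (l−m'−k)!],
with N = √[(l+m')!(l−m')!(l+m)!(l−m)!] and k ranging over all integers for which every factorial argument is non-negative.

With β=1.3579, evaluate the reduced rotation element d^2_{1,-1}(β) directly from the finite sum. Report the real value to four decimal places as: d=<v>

d^2_{1,-1}(β=1.3579) via the finite sum:
With c≡cos(β/2)=0.778233 and s≡sin(β/2)=0.627976, N=[6·1·1·6]^{1/2}=6.000000
k: max(0,(-1)−(1))=0 … min(2+(-1),2−(1))=1
  k=0: (−1)^2·6.0000/(2)·0.7782^2·0.6280^2 = +0.716517
  k=1: (−1)^3·6.0000/(6)·0.7782^0·0.6280^4 = -0.155515
d^2_{1,-1}(1.3579) = +0.716517 -0.155515 = +0.561002

d=0.5610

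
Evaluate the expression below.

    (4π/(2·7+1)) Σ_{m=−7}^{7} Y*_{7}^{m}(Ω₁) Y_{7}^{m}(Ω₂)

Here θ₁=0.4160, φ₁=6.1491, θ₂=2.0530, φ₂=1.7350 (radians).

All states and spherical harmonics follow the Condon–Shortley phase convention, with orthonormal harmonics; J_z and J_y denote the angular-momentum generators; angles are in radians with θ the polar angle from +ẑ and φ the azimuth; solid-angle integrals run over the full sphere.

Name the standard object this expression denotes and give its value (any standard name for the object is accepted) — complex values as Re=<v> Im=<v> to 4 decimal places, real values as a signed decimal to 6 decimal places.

Legendre polynomial (addition theorem), -0.274414

This sum is the spherical-harmonic addition theorem: it equals the Legendre polynomial P_l(cos γ) of the angle γ between the two directions.
Term-by-term m-sum for l=7 (normalisation 4π/15 = 0.837758):
  [-7]  conj(Y_{7,-7})(Ω₁) = (0.000520, -0.000710) ; Y_{7,-7}(Ω₂) = (0.195525, 0.087638) ; Δ = (0.000164, -0.000093)
  [-6]  conj(Y_{7,-6})(Ω₁) = (0.005168, -0.005370) ; Y_{7,-6}(Ω₂) = (0.231920, -0.349717) ; Δ = (-0.000679, -0.003053)
  [-5]  conj(Y_{7,-5})(Ω₁) = (0.030602, -0.024266) ; Y_{7,-5}(Ω₂) = (-0.263221, -0.245107) ; Δ = (-0.014003, -0.001113)
  [-4]  conj(Y_{7,-4})(Ω₁) = (0.121207, -0.072053) ; Y_{7,-4}(Ω₂) = (0.033938, -0.026167) ; Δ = (0.002228, -0.005617)
  [-3]  conj(Y_{7,-3})(Ω₁) = (0.321707, -0.136872) ; Y_{7,-3}(Ω₂) = (-0.166654, -0.310488) ; Δ = (-0.096111, -0.077076)
  [-2]  conj(Y_{7,-2})(Ω₁) = (0.519948, -0.142876) ; Y_{7,-2}(Ω₂) = (-0.110090, 0.037513) ; Δ = (-0.051881, 0.035234)
  [-1]  conj(Y_{7,-1})(Ω₁) = (0.325028, -0.043845) ; Y_{7,-1}(Ω₂) = (-0.050012, -0.301832) ; Δ = (-0.029489, -0.095911)
  [+0]  conj(Y_{7,0})(Ω₁) = (-0.331095, -0.000000) ; Y_{7,0}(Ω₂) = (-0.157008, 0.000000) ; Δ = (0.051985, 0.000000)
  [+1]  conj(Y_{7,1})(Ω₁) = (-0.325028, -0.043845) ; Y_{7,1}(Ω₂) = (0.050012, -0.301832) ; Δ = (-0.029489, 0.095911)
  [+2]  conj(Y_{7,2})(Ω₁) = (0.519948, 0.142876) ; Y_{7,2}(Ω₂) = (-0.110090, -0.037513) ; Δ = (-0.051881, -0.035234)
  [+3]  conj(Y_{7,3})(Ω₁) = (-0.321707, -0.136872) ; Y_{7,3}(Ω₂) = (0.166654, -0.310488) ; Δ = (-0.096111, 0.077076)
  [+4]  conj(Y_{7,4})(Ω₁) = (0.121207, 0.072053) ; Y_{7,4}(Ω₂) = (0.033938, 0.026167) ; Δ = (0.002228, 0.005617)
  [+5]  conj(Y_{7,5})(Ω₁) = (-0.030602, -0.024266) ; Y_{7,5}(Ω₂) = (0.263221, -0.245107) ; Δ = (-0.014003, 0.001113)
  [+6]  conj(Y_{7,6})(Ω₁) = (0.005168, 0.005370) ; Y_{7,6}(Ω₂) = (0.231920, 0.349717) ; Δ = (-0.000679, 0.003053)
  [+7]  conj(Y_{7,7})(Ω₁) = (-0.000520, -0.000710) ; Y_{7,7}(Ω₂) = (-0.195525, 0.087638) ; Δ = (0.000164, 0.000093)
Accumulated sum (-0.327557, 0.000000); after 4π/(2l+1) scaling, (-0.274414, 0.000000) ⇒ P_7 = -0.274414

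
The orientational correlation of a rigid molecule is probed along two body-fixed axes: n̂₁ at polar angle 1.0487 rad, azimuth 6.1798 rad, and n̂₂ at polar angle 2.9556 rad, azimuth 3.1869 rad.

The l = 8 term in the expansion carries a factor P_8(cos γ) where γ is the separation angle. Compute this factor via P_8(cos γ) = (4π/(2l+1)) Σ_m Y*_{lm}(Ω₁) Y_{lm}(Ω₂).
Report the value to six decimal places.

0.301735

Expand P_8 via completeness: Σ_{m} conj(Y_{8,m}) at Ω₁ times Y_{8,m} at Ω₂ —
  [-8]  conj(Y_{8,-8})(Ω₁) = +0.111180-0.120858i ; Y_{8,-8}(Ω₂) = +0.000001-0.000000i ; Δ = +0.000000-0.000000i
  [-7]  conj(Y_{8,-7})(Ω₁) = +0.283208-0.250251i ; Y_{8,-7}(Ω₂) = +0.000014-0.000005i ; Δ = +0.000003-0.000005i
  [-6]  conj(Y_{8,-6})(Ω₁) = +0.354661-0.253363i ; Y_{8,-6}(Ω₂) = +0.000196-0.000055i ; Δ = +0.000056-0.000069i
  [-5]  conj(Y_{8,-5})(Ω₁) = +0.125995-0.071627i ; Y_{8,-5}(Ω₂) = +0.001934-0.000446i ; Δ = +0.000212-0.000195i
  [-4]  conj(Y_{8,-4})(Ω₁) = -0.252809+0.110945i ; Y_{8,-4}(Ω₂) = +0.014210-0.002604i ; Δ = -0.003304+0.002235i
  [-3]  conj(Y_{8,-3})(Ω₁) = -0.284711+0.091250i ; Y_{8,-3}(Ω₂) = +0.076732-0.010494i ; Δ = -0.020889+0.009990i
  [-2]  conj(Y_{8,-2})(Ω₁) = +0.133291-0.027960i ; Y_{8,-2}(Ω₂) = +0.289009-0.026260i ; Δ = +0.037788-0.011581i
  [-1]  conj(Y_{8,-1})(Ω₁) = +0.326021-0.033826i ; Y_{8,-1}(Ω₂) = +0.661452-0.029989i ; Δ = +0.214633-0.032152i
  [+0]  conj(Y_{8,0})(Ω₁) = -0.089838-0.000000i ; Y_{8,0}(Ω₂) = +0.543258+0.000000i ; Δ = -0.048805-0.000000i
  [+1]  conj(Y_{8,1})(Ω₁) = -0.326021-0.033826i ; Y_{8,1}(Ω₂) = -0.661452-0.029989i ; Δ = +0.214633+0.032152i
  [+2]  conj(Y_{8,2})(Ω₁) = +0.133291+0.027960i ; Y_{8,2}(Ω₂) = +0.289009+0.026260i ; Δ = +0.037788+0.011581i
  [+3]  conj(Y_{8,3})(Ω₁) = +0.284711+0.091250i ; Y_{8,3}(Ω₂) = -0.076732-0.010494i ; Δ = -0.020889-0.009990i
  [+4]  conj(Y_{8,4})(Ω₁) = -0.252809-0.110945i ; Y_{8,4}(Ω₂) = +0.014210+0.002604i ; Δ = -0.003304-0.002235i
  [+5]  conj(Y_{8,5})(Ω₁) = -0.125995-0.071627i ; Y_{8,5}(Ω₂) = -0.001934-0.000446i ; Δ = +0.000212+0.000195i
  [+6]  conj(Y_{8,6})(Ω₁) = +0.354661+0.253363i ; Y_{8,6}(Ω₂) = +0.000196+0.000055i ; Δ = +0.000056+0.000069i
  [+7]  conj(Y_{8,7})(Ω₁) = -0.283208-0.250251i ; Y_{8,7}(Ω₂) = -0.000014-0.000005i ; Δ = +0.000003+0.000005i
  [+8]  conj(Y_{8,8})(Ω₁) = +0.111180+0.120858i ; Y_{8,8}(Ω₂) = +0.000001+0.000000i ; Δ = +0.000000+0.000000i
Total Σ_m = +0.408192+0.000000i. Multiply by 0.739198: +0.301735+0.000000i. P_8(cos γ) = 0.301735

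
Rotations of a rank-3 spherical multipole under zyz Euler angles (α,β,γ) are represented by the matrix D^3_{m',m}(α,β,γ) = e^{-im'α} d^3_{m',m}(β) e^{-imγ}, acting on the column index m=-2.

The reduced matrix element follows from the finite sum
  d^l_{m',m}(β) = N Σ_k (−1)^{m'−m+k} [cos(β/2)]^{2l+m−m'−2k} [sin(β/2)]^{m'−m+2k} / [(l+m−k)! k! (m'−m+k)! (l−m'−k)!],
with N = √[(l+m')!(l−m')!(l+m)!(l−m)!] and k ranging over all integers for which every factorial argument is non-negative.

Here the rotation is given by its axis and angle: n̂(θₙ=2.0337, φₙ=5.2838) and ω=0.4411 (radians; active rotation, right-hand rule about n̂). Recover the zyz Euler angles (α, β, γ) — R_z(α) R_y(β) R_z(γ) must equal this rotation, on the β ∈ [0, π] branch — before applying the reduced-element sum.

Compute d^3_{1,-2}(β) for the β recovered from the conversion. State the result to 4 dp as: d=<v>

Axis–angle → zyz. n̂ = (sinθₙcosφₙ, sinθₙsinφₙ, cosθₙ) = (+0.483903, -0.752617, -0.446548), ω = 0.4411.
R = I cosω + sinω [n̂]ₓ + (1−cosω) n̂n̂ᵀ gives
  R = [+0.926696, +0.155787, -0.342001; -0.225506, +0.958500, -0.174426; +0.300635, +0.238764, +0.923369]
β = atan2(√(R₁₃²+R₂₃²), R₃₃) = 0.394031; α = atan2(R₂₃, R₁₃) mod 2π = 3.613221; γ = atan2(R₃₂, −R₃₁) mod 2π = 2.470399
d^3_{1,-2}(β=0.3940) via the finite sum:
c=cos(0.394031/2)=0.980655, s=sin(0.394031/2)=0.195743; N=√[24·2·1·120]=75.894664
k: max(0,(-2)−(1))=0 … min(3+(-2),3−(1))=1
  k=0: (−1)^3·75.8947/(12)·0.9807^3·0.1957^3 = -0.044734
  k=1: (−1)^4·75.8947/(24)·0.9807^1·0.1957^5 = +0.000891
d^3_{1,-2}(0.3940) = -0.044734 +0.000891 = -0.043843

d=-0.0438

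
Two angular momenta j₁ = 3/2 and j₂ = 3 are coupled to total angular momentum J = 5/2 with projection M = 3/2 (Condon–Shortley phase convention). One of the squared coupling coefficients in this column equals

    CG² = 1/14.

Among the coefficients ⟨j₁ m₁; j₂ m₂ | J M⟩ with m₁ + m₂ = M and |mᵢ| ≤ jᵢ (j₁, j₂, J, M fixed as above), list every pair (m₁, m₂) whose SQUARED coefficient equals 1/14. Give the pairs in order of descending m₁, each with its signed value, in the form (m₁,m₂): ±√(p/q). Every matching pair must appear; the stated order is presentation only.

(-1/2,2): +√(1/14)

Admissible pairs with m₁+m₂ = M = 3/2: (-3/2,3), (-1/2,2), (1/2,1), (3/2,0)
  (m₁,m₂)=(3/2,0): CG² = 9/35, CG = +√(9/35)
  (m₁,m₂)=(1/2,1): CG² = 7/20, CG = −√(7/20)
  (m₁,m₂)=(-1/2,2): CG² = 1/14, CG = +√(1/14)   ← matches the target
  (m₁,m₂)=(-3/2,3): CG² = 9/28, CG = +√(9/28)
Pairs with CG² = 1/14: (-1/2,2): +√(1/14)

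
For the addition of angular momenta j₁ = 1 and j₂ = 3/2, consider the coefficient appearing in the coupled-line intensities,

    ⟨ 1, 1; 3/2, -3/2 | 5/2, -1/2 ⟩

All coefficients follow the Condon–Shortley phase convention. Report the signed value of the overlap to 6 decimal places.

+0.316228  (= +√(1/10))

triangle: 0!*2!*3!/6! = 12/720
(j±m)!: 2!*0!*0!*3!*2!*3! = 144
prefactor² = (2J+1)*Δ*N² = 72/5
  k=0: +1/(0!*0!*0!*0!*2!*3!) = 1/12
Σ = 1/12  ⇒  CG² = 72/5*(1/12)² = 1/10
CG = +√(1/10) = +0.316228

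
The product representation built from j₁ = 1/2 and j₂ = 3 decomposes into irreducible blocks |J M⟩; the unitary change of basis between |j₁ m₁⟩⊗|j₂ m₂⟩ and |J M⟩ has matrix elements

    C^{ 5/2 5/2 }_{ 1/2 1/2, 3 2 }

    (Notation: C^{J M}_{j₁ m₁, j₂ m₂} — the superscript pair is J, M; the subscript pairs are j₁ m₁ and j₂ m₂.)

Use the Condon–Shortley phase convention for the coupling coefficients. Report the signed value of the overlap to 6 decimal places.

√[6·1!0!5!/7! · 1!0!5!1!5!0!] = √(14400/7)
  +(−1)^0/∏(0,1,0,5,0,0)! = 1/120  (running 1/120)
⟨..|..⟩ = √(14400/7)·(1/120) = +0.377964

+0.377964  (= +√(1/7))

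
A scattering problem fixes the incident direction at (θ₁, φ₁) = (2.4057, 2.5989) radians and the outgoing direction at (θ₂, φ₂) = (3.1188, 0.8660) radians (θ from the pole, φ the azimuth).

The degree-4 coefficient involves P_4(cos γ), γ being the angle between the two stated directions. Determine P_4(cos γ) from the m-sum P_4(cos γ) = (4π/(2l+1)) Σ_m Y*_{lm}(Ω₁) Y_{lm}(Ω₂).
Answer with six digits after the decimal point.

-0.368769

Term-by-term m-sum for l=4 (normalisation 4π/9 = 1.396263):
  term(m=-4) = +0.000000+0.000000i   from Y*(Ω₁)=-0.050727-0.074151i, Y(Ω₂)=-0.000000+0.000000i
  term(m=-3) = +0.000002-0.000004i   from Y*(Ω₁)=-0.016065-0.280145i, Y(Ω₂)=+0.000013+0.000008i
  term(m=-2) = -0.000424-0.000142i   from Y*(Ω₁)=+0.200144-0.379415i, Y(Ω₂)=-0.000167-0.001028i
  term(m=-1) = -0.001384+0.008466i   from Y*(Ω₁)=+0.170519-0.102839i, Y(Ω₂)=-0.027909+0.032814i
  term(m=+0) = -0.260499-0.000000i   from Y*(Ω₁)=-0.308617-0.000000i, Y(Ω₂)=+0.844088+0.000000i
  term(m=+1) = -0.001384-0.008466i   from Y*(Ω₁)=-0.170519-0.102839i, Y(Ω₂)=+0.027909+0.032814i
  term(m=+2) = -0.000424+0.000142i   from Y*(Ω₁)=+0.200144+0.379415i, Y(Ω₂)=-0.000167+0.001028i
  term(m=+3) = +0.000002+0.000004i   from Y*(Ω₁)=+0.016065-0.280145i, Y(Ω₂)=-0.000013+0.000008i
  term(m=+4) = +0.000000-0.000000i   from Y*(Ω₁)=-0.050727+0.074151i, Y(Ω₂)=-0.000000-0.000000i
Σ over m = -0.264112+0.000000i; ×(4π/9) → -0.368769+0.000000i. Real part: -0.368769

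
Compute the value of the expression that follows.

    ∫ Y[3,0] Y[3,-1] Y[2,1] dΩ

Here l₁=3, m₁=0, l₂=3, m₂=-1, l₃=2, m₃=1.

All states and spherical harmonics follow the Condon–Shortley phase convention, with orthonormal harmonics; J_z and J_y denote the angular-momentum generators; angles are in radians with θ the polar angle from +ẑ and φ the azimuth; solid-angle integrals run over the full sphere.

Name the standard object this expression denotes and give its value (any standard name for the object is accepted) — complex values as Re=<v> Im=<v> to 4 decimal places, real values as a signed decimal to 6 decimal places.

This is a Gaunt coefficient — the integral of a triple product of spherical harmonics over the sphere.
Rules hold: Σm=0, L=8 even, 0≤2≤6.
N = 7·7·5 = 245
Δ = 4!·2!·2!/9! = 1/3780
Racah Σ t=1..3: t=1:−1/24 t=2:+1/4 t=3:−1/24 = 1/6
⇒ 3j(3 3 2; 0 0 0)² = 4/105, sgn +1
Racah Σ t=1..2: t=1:−1/12 t=2:+1/8 = 1/24
⇒ 3j(3 3 2; 0 -1 1)² = 1/210, sgn -1
4πI² = N·(3j₀)²·(3jₘ)² = 2/45
I = -1·√(0.0444444/4π) = -0.05947080

Gaunt coefficient, -0.059471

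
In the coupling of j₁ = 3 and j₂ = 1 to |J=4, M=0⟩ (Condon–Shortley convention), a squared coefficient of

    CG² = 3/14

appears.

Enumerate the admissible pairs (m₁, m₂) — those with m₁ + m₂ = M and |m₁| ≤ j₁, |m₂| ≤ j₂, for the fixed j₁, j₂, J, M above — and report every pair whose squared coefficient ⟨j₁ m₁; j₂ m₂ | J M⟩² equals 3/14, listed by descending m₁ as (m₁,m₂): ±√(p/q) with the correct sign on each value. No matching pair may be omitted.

Admissible pairs with m₁+m₂ = M = 0: (-1,1), (0,0), (1,-1)
  (m₁,m₂)=(1,-1): CG² = 3/14, CG = +√(3/14)   ← matches the target
  (m₁,m₂)=(0,0): CG² = 4/7, CG = +√(4/7)
  (m₁,m₂)=(-1,1): CG² = 3/14, CG = +√(3/14)   ← matches the target
Pairs with CG² = 3/14: (1,-1): +√(3/14); (-1,1): +√(3/14)

(1,-1): +√(3/14); (-1,1): +√(3/14)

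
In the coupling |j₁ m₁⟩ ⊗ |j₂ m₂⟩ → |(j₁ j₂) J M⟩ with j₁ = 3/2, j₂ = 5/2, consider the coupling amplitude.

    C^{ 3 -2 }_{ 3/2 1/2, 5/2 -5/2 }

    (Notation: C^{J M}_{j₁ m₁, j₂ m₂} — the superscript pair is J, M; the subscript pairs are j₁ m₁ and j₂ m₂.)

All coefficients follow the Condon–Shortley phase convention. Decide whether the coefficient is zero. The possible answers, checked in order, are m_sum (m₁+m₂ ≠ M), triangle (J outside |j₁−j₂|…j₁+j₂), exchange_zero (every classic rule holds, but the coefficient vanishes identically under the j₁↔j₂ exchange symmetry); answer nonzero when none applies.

m-sum: m₁+m₂ = 1/2+(-5/2) = -2, M = -2  ✓
triangle: |j₁−j₂| = 1 ≤ J = 3 ≤ j₁+j₂ = 4  ✓
exchange: j₁≠j₂ or m₁≠m₂ — the exchange symmetry imposes no constraint here
value check: CG = +√(5/12) = +0.645497 ≠ 0

nonzero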